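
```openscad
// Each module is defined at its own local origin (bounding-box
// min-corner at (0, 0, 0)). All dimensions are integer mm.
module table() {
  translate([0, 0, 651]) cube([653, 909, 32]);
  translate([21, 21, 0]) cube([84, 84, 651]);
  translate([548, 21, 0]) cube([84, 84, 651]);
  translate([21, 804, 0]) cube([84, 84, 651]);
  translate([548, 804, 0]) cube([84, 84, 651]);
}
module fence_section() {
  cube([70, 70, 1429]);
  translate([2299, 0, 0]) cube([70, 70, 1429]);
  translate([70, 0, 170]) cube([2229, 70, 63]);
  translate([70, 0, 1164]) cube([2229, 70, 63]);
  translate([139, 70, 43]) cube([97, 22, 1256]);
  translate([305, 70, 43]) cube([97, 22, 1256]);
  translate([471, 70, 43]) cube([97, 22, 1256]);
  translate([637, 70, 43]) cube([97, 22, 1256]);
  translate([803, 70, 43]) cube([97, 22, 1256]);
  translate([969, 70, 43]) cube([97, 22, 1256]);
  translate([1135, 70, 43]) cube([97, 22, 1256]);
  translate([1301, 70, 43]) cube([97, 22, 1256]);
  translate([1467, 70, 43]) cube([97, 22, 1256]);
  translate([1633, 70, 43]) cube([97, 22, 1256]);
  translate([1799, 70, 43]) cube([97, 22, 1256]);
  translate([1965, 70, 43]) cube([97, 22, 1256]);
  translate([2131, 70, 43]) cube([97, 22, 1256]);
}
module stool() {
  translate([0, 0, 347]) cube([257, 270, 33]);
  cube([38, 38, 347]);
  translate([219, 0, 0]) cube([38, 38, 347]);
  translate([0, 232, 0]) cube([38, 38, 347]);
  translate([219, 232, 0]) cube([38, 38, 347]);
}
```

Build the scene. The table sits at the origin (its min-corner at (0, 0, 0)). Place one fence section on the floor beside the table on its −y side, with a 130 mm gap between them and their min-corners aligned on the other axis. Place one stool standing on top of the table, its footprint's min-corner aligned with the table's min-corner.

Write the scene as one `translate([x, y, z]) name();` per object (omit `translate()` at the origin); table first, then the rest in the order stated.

table();
translate([0, -222, 0]) fence_section();
translate([0, 0, 683]) stool();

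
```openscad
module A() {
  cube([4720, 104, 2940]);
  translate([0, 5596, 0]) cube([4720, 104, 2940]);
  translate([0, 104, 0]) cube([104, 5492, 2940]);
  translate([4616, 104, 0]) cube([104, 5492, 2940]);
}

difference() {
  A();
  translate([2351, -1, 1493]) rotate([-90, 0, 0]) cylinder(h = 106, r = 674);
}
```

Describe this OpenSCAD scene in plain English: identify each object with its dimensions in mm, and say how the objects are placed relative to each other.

A is the wall frame of a small rectangular building: four walls, each 2940 mm tall and 104 mm thick, enclosing a footprint 4720 mm (x) by 5700 mm (y) outside-to-outside, with no floor or roof. The front and back walls (the −y and +y sides) span the full width; the two side walls fit between them.

The house frame has a circular hole of radius 674 mm through its front wall, centred at (x = 2351, z = 1493).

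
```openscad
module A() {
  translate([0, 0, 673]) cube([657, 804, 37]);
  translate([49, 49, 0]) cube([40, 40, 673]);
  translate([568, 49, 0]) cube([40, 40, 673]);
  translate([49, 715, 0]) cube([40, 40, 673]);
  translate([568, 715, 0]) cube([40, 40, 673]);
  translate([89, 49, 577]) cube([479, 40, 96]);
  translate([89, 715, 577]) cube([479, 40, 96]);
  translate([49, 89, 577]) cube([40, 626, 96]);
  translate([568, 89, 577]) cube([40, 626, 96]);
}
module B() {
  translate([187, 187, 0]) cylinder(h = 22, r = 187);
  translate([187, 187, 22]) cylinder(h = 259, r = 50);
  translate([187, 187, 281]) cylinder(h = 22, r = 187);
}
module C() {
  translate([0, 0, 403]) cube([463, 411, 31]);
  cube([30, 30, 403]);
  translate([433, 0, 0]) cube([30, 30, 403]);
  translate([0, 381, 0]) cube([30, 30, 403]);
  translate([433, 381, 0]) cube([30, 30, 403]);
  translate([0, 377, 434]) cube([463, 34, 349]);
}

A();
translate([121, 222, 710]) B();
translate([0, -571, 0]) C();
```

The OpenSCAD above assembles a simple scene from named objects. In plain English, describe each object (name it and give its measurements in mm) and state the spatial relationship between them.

A is a table: top 657 mm (x) × 804 mm (y), 37 mm thick, upper face at z = 710 mm, on four 40×40 mm square legs, each inset 49 mm from the nearest pair of top edges, running from z = 0 to the bottom of the top. Four apron rails, 40 mm thick and 96 mm tall, run between adjacent legs with their top edges flush with the underside of the top and their outer faces flush with the legs' outer faces.

B is a spool: two coaxial disc flanges of radius 187 mm and thickness 22 mm, joined by a core cylinder of radius 50 mm and height 259 mm. The lower flange rests on z = 0 and the three cylinders share a vertical axis.

C is a chair: 463×411 mm seat, 31 mm thick, top at z = 434 mm, on four 30 mm square corner legs flush with the seat edges. A 34 mm thick backrest slab spans the full seat width, extending 349 mm above the seat top, its back face flush with the seat's +y edge.

The spool is on top of the table. The chair is on the floor beside the table on its −y side.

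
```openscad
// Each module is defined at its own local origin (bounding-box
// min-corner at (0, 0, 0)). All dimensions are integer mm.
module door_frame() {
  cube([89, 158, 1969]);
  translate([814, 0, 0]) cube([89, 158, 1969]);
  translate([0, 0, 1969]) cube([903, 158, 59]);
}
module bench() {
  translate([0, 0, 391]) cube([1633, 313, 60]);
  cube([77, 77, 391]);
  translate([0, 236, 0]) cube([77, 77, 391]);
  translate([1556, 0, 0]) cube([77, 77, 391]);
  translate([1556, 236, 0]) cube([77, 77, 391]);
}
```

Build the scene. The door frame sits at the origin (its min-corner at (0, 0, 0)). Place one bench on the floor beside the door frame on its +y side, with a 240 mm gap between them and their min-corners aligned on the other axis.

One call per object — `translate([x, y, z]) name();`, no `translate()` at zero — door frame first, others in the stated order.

door_frame();
translate([0, 398, 0]) bench();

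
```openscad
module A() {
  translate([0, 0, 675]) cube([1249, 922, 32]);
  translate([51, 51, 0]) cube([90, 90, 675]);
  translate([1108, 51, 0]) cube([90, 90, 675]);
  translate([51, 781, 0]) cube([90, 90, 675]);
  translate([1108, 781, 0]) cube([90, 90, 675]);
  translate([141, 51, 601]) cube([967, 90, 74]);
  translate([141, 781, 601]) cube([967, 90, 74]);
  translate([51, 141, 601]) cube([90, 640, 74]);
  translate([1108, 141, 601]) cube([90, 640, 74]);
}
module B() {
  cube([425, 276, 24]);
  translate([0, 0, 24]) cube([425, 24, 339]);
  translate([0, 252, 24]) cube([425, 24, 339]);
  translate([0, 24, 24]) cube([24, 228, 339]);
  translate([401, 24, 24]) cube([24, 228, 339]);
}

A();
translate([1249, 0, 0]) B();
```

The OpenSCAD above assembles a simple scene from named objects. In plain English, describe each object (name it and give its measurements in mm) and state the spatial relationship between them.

A is a table with a 1249×922 mm rectangular top, 32 mm thick, top surface at z = 707 mm, supported by four 90×90 mm square legs, each inset 51 mm from the nearest pair of top edges, running from the floor. Four apron rails, 90 mm thick and 74 mm tall, run between adjacent legs with their top edges flush with the underside of the top and their outer faces flush with the legs' outer faces.

B is an open storage box with external size 425×276×363 mm and wall thickness 24 mm (the base is also 24 mm thick). The base covers the whole footprint; the four walls stand on the base, with the y-facing walls full-width and the x-facing walls fitting between their inner faces.

The open box is against the table's +x side, with their −y faces flush.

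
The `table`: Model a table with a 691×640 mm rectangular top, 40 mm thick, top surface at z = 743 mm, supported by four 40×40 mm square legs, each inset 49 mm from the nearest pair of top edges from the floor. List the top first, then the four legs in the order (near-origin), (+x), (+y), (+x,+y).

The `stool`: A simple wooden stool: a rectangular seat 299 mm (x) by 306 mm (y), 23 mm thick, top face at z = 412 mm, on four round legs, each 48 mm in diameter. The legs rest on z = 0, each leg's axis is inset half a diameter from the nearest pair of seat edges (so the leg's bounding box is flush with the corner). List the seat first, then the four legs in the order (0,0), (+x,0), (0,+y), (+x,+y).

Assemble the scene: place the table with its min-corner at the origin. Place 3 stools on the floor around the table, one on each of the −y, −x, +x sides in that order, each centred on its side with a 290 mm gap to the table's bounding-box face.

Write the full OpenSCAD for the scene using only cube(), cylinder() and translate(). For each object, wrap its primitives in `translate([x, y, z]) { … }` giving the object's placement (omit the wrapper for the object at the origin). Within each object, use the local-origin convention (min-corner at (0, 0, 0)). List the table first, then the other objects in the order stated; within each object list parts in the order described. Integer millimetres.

translate([0, 0, 703]) cube([691, 640, 40]);
translate([49, 49, 0]) cube([40, 40, 703]);
translate([602, 49, 0]) cube([40, 40, 703]);
translate([49, 551, 0]) cube([40, 40, 703]);
translate([602, 551, 0]) cube([40, 40, 703]);
translate([196, -596, 0]) {
  translate([0, 0, 389]) cube([299, 306, 23]);
  translate([24, 24, 0]) cylinder(h = 389, r = 24);
  translate([275, 24, 0]) cylinder(h = 389, r = 24);
  translate([24, 282, 0]) cylinder(h = 389, r = 24);
  translate([275, 282, 0]) cylinder(h = 389, r = 24);
}
translate([-589, 167, 0]) {
  translate([0, 0, 389]) cube([299, 306, 23]);
  translate([24, 24, 0]) cylinder(h = 389, r = 24);
  translate([275, 24, 0]) cylinder(h = 389, r = 24);
  translate([24, 282, 0]) cylinder(h = 389, r = 24);
  translate([275, 282, 0]) cylinder(h = 389, r = 24);
}
translate([981, 167, 0]) {
  translate([0, 0, 389]) cube([299, 306, 23]);
  translate([24, 24, 0]) cylinder(h = 389, r = 24);
  translate([275, 24, 0]) cylinder(h = 389, r = 24);
  translate([24, 282, 0]) cylinder(h = 389, r = 24);
  translate([275, 282, 0]) cylinder(h = 389, r = 24);
}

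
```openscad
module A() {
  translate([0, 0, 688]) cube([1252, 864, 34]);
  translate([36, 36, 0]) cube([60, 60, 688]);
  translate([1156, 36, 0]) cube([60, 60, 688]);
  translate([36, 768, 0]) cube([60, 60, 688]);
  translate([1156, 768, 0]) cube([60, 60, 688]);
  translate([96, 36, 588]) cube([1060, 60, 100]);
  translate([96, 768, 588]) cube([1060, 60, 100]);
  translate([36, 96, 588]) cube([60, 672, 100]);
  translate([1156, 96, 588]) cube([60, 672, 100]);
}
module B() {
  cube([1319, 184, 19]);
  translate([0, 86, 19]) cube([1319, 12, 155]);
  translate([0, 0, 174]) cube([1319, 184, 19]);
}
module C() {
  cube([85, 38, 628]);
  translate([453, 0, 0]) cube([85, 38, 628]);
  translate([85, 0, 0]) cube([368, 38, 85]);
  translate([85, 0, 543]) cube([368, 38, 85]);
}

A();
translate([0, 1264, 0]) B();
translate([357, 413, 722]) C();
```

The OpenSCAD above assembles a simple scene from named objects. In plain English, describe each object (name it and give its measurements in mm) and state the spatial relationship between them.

A is a table: top 1252 mm (x) × 864 mm (y), 34 mm thick, upper face at z = 722 mm, on four 60×60 mm square legs, each inset 36 mm from the nearest pair of top edges, running from z = 0 to the bottom of the top. Four apron rails, 60 mm thick and 100 mm tall, run between adjacent legs with their top edges flush with the underside of the top and their outer faces flush with the legs' outer faces.

B is an I-beam lying along x, 1319 mm long. Overall section height 193 mm. Two flanges 184 mm wide (y) and 19 mm thick, one on the floor and one at the top; a web 12 mm thick runs between them, centred on the flange width.

C is a rectangular picture frame lying in the x–z plane (depth along y). The opening is 368 mm wide (x) by 458 mm tall (z), surrounded by a border 85 mm wide on all four sides. The frame is 38 mm deep and is made of two full-height vertical stiles with two horizontal rails fitted between them.

The I-beam is on the floor beside the table on its +y side. The picture frame is on top of the table, centred.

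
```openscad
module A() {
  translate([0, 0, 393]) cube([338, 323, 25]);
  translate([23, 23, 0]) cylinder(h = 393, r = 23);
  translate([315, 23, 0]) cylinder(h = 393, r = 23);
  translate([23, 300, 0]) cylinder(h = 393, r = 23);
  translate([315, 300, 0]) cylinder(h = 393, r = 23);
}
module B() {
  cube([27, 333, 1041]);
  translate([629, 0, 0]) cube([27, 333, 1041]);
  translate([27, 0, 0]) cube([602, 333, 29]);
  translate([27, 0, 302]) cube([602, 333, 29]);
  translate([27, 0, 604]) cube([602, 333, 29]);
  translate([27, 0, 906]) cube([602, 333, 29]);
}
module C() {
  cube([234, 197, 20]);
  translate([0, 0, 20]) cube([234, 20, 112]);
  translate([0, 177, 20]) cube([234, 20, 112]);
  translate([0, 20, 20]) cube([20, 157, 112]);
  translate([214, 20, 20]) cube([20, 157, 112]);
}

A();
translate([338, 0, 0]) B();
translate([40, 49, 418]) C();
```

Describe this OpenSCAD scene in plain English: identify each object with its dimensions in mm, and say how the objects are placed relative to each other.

A is a four-legged stool. The seat is 338×323 mm, 25 mm thick, top at z = 418 mm. It stands on four round legs, each 46 mm in diameter, from z = 0 to the seat underside, each leg's axis is inset half a diameter from the nearest pair of seat edges (so the leg's bounding box is flush with the corner).

B is an open bookshelf. Two side panels, each 27 mm thick, 333 mm deep and 1041 mm tall, stand 656 mm apart (outside-to-outside). Between them sit 4 shelves, each 29 mm thick and 333 mm deep, spanning the full gap between the sides. The bottom shelf rests on the floor (its underside at z = 0) and the clear gap between one shelf's top and the next shelf's underside is 273 mm.

C is an open-topped rectangular box: outside dimensions 234×197×132 mm, with a uniform wall and base thickness of 20 mm. The base is a full 234×197 slab on the floor; four walls sit on top of the base. The front and back walls (the −y and +y sides) span the full width; the two side walls fit between them.

The bookshelf is against the stool's +x side, with their −y faces flush. The open box is on top of the stool.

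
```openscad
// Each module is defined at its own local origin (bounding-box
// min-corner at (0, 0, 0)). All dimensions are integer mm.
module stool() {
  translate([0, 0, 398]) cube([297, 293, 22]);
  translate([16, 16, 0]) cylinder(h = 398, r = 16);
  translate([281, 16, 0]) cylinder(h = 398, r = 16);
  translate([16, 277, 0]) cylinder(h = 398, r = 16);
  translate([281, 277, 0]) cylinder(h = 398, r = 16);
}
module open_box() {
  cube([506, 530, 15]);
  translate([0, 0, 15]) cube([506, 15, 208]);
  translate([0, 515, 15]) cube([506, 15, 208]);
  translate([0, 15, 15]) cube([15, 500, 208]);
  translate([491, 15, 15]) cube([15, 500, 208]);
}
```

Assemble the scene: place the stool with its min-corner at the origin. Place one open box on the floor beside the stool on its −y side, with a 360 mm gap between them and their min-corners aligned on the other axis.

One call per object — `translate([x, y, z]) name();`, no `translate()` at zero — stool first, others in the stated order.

stool();
translate([0, -890, 0]) open_box();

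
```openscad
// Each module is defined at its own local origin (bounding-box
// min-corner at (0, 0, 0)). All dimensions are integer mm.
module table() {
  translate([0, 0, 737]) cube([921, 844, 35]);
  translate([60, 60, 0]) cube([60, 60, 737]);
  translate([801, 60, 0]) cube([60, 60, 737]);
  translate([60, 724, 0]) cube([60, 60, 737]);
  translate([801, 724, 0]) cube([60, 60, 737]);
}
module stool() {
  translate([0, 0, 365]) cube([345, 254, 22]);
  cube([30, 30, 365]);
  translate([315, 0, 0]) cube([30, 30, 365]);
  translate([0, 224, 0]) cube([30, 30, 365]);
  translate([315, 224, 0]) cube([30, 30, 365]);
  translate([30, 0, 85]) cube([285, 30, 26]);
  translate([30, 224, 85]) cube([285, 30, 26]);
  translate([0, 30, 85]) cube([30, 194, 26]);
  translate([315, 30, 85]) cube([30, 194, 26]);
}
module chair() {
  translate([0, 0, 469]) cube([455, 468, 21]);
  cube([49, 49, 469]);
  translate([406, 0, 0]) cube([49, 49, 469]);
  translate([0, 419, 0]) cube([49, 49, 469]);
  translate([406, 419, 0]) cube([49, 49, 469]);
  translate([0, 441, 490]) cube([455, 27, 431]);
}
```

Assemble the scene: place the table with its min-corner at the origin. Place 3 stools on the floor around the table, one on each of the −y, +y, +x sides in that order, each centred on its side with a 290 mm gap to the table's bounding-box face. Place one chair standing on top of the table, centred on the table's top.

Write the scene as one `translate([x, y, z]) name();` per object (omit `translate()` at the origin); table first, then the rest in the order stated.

table();
translate([288, -544, 0]) stool();
translate([288, 1134, 0]) stool();
translate([1211, 295, 0]) stool();
translate([233, 188, 772]) chair();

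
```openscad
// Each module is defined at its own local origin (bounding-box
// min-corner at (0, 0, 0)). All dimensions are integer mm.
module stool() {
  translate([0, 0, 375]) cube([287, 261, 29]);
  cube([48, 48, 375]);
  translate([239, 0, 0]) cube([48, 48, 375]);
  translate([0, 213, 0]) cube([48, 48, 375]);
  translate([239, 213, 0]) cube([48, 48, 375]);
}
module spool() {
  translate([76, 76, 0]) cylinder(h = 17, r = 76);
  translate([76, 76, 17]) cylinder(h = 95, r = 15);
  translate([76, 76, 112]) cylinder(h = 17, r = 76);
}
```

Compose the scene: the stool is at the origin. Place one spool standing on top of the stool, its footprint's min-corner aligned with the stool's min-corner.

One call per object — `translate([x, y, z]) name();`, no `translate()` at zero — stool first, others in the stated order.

stool();
translate([0, 0, 404]) spool();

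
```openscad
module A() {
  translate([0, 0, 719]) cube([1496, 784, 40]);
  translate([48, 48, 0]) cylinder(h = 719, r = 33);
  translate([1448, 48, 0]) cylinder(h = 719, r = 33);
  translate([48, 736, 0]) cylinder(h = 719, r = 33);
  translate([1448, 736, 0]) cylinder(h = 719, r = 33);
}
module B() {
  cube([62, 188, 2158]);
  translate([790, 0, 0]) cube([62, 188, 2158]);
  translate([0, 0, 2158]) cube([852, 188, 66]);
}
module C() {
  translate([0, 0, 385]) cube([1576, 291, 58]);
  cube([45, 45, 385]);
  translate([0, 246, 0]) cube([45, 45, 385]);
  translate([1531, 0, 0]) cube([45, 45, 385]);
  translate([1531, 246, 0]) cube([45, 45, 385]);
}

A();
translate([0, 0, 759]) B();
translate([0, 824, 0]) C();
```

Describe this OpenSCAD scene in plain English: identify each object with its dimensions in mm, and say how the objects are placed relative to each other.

A is a table: top 1496 mm (x) × 784 mm (y), 40 mm thick, upper face at z = 759 mm, on four round legs of 66 mm diameter, each leg's bounding box inset 15 mm from the nearest pair of top edges, running from z = 0 to the bottom of the top.

B is a door frame. The clear opening is 728 mm wide and 2158 mm high. Two 62 mm wide jambs, 188 mm deep, stand either side of the opening from the floor to the top of the opening. A 66 mm thick head sits across the top of both jambs, spanning the full outside width of the frame.

C is a bench: a 1576×291 mm seat slab, 58 mm thick, top at z = 443 mm, on four 45×45 mm square legs flush with the seat corners and standing on z = 0.

The door frame is on top of the table. The bench is on the floor beside the table on its +y side.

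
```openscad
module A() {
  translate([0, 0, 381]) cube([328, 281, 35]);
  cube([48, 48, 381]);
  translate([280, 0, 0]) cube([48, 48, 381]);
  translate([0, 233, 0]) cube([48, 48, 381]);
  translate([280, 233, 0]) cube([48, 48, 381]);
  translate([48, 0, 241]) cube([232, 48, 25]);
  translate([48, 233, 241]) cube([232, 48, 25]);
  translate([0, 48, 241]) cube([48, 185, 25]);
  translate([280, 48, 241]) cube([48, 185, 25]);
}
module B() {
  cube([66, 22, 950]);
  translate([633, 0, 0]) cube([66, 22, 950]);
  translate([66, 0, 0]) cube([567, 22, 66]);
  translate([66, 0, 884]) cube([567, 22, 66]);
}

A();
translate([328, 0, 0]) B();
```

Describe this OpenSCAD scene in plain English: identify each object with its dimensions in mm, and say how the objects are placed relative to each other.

A is a four-legged stool. The seat is 328×281 mm, 35 mm thick, top at z = 416 mm. It stands on four square legs, each 48×48 mm in cross-section, from z = 0 to the seat underside, each flush with a corner of the seat. Four stretchers, 48 mm wide and 25 mm tall, connect adjacent legs with their undersides at z = 241 mm, each running between the inner faces of the legs it joins and aligned with the legs' outer faces on the other axis.

B is a rectangular picture frame lying in the x–z plane (depth along y). The opening is 567 mm wide (x) by 818 mm tall (z), surrounded by a border 66 mm wide on all four sides. The frame is 22 mm deep and is made of two full-height vertical stiles with two horizontal rails fitted between them.

The picture frame is against the stool's +x side, with their −y faces flush.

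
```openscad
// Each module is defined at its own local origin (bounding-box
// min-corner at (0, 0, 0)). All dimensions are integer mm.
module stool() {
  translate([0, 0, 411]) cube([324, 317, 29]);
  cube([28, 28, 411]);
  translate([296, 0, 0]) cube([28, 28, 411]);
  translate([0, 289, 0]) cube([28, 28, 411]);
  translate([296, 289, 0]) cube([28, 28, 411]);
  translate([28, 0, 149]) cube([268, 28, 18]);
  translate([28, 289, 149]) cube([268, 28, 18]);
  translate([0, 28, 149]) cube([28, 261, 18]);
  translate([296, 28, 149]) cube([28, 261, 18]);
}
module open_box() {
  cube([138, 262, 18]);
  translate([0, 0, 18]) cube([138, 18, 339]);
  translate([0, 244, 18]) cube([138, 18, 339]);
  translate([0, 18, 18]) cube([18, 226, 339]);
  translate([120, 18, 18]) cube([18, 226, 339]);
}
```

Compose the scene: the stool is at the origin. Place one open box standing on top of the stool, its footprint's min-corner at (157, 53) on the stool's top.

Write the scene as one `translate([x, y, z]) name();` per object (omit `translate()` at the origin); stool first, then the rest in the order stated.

stool();
translate([157, 53, 440]) open_box();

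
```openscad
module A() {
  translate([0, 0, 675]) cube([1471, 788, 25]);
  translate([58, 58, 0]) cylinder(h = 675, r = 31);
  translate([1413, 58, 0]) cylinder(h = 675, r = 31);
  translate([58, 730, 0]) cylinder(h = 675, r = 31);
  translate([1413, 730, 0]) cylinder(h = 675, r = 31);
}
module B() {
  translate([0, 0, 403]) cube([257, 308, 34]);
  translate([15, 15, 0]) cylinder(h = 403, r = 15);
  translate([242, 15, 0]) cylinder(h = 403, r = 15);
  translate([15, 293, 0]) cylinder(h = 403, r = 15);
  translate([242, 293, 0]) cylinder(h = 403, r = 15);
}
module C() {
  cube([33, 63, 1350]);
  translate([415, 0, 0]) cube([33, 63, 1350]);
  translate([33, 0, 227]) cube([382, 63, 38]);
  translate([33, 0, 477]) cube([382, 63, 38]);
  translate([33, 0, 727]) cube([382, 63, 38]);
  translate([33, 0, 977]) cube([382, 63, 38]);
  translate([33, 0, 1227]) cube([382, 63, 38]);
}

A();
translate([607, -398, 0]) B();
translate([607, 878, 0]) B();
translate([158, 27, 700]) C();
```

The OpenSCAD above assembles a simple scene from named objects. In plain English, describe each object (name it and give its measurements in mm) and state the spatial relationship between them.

A is a rectangular dining table. The top is 1471×788×25 mm with its upper surface at z = 700 mm. It stands on four round legs of 62 mm diameter, each leg's bounding box inset 27 mm from the nearest pair of top edges, running from the floor to the underside of the top.

B is a four-legged stool. The seat is a 257×308×34 mm slab whose top surface is at z = 437 mm; four round legs, each 30 mm in diameter, run from the floor (z = 0) to the underside of the seat, each leg's axis is inset half a diameter from the nearest pair of seat edges (so the leg's bounding box is flush with the corner).

C is a straight ladder. Two 33×63 mm vertical rails, 1350 mm tall, stand 448 mm apart (outside-to-outside) with their front faces coplanar on the −y side. 5 rungs, each 63 mm deep and 38 mm tall, span between the inner faces of the rails, front faces flush with the rails. The lowest rung's underside is at z = 227 mm and rungs are spaced 250 mm apart (underside to underside).

Two stools sit around the table at the −y, +y sides. The ladder is on top of the table.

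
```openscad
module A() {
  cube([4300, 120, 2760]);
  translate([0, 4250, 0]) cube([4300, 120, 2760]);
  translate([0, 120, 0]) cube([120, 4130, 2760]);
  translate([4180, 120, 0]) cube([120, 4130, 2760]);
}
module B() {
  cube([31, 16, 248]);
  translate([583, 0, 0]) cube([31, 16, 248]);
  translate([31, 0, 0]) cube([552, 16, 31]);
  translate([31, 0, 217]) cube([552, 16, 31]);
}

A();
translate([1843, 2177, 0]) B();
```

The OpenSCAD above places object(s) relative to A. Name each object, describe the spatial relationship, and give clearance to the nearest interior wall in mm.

Clearances: x = 1723, y = 2057; minimum 1723 mm.

A is a house frame. B is a picture frame. The picture frame sits inside the house frame, centred. The clearance to the nearest interior wall is 1723 mm.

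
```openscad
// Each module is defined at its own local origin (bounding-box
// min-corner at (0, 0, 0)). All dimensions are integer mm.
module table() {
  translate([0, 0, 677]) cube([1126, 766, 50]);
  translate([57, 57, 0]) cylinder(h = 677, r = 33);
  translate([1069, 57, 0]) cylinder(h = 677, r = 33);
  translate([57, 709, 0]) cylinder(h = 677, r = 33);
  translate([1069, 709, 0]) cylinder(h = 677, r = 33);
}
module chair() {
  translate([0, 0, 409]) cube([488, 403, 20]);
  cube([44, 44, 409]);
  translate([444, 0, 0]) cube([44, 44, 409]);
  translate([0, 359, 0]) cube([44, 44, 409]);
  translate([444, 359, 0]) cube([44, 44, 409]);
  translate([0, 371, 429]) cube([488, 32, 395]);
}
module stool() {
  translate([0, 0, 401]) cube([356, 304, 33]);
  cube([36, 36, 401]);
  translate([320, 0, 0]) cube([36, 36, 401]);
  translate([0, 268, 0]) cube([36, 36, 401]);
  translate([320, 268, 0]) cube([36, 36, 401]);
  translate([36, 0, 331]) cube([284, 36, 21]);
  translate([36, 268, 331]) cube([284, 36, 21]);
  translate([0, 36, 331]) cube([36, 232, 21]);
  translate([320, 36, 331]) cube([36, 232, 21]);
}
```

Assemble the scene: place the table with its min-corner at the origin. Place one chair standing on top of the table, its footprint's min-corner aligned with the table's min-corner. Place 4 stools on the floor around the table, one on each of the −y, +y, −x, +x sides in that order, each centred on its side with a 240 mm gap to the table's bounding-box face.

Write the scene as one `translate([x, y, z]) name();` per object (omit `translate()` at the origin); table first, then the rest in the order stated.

table();
translate([0, 0, 727]) chair();
translate([385, -544, 0]) stool();
translate([385, 1006, 0]) stool();
translate([-596, 231, 0]) stool();
translate([1366, 231, 0]) stool();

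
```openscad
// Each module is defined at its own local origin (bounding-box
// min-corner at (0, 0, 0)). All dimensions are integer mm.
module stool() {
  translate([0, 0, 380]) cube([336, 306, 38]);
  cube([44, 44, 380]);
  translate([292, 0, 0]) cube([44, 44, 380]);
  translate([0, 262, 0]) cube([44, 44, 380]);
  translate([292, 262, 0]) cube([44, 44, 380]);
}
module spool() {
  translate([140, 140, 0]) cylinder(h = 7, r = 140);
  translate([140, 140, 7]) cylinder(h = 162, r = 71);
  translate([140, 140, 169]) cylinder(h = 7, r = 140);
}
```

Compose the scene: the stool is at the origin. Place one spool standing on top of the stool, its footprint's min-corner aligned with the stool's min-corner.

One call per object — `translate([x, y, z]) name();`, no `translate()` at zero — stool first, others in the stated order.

stool();
translate([0, 0, 418]) spool();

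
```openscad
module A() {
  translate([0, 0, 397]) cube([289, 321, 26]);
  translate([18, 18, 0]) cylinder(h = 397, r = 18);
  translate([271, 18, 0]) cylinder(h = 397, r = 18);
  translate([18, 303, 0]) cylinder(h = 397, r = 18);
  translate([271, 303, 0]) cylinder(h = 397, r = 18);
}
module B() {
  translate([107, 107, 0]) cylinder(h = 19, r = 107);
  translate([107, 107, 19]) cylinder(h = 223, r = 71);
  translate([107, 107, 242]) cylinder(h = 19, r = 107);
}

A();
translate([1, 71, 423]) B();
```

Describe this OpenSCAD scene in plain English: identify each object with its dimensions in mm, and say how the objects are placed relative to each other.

A is a four-legged stool. The seat is 289×321 mm, 26 mm thick, top at z = 423 mm. It stands on four round legs, each 36 mm in diameter, from z = 0 to the seat underside, each leg's axis is inset half a diameter from the nearest pair of seat edges (so the leg's bounding box is flush with the corner).

B is a spool: two coaxial disc flanges of radius 107 mm and thickness 19 mm, joined by a core cylinder of radius 71 mm and height 223 mm. The lower flange rests on z = 0 and the three cylinders share a vertical axis.

The spool is on top of the stool.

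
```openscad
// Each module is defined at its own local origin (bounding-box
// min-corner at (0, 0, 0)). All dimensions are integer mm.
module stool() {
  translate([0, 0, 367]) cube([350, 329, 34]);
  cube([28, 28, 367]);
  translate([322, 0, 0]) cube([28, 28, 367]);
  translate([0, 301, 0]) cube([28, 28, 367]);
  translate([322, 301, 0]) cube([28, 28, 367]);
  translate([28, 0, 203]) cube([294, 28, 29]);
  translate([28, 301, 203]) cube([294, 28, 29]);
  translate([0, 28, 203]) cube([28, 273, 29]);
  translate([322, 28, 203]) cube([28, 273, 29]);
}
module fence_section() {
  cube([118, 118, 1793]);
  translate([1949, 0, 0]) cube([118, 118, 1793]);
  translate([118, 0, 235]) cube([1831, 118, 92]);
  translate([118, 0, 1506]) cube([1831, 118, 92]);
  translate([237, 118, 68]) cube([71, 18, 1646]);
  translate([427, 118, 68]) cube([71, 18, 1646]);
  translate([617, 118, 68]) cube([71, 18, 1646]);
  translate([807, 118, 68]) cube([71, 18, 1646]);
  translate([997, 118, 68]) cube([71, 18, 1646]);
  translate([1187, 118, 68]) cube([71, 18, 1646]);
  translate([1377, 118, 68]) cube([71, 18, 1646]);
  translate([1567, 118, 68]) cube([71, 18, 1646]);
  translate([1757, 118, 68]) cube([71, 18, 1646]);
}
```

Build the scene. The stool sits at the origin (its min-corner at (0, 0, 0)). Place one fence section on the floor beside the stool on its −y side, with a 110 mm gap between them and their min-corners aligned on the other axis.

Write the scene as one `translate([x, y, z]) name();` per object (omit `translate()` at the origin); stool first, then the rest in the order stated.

stool();
translate([0, -246, 0]) fence_section();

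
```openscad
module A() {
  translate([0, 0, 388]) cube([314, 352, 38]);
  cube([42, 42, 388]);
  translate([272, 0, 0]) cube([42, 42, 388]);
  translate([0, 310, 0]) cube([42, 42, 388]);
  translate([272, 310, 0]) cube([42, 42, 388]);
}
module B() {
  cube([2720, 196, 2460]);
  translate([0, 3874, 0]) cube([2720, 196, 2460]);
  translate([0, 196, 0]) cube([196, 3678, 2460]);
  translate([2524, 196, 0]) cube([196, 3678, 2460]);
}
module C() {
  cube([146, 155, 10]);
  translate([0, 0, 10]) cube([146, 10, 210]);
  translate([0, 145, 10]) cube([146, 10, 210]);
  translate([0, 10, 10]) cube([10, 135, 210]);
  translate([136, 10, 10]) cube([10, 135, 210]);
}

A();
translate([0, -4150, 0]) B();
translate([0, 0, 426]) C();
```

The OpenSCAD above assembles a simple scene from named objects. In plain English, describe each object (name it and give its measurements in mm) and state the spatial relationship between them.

A is a simple wooden stool: a rectangular seat 314 mm (x) by 352 mm (y), 38 mm thick, top face at z = 426 mm, on four square legs, each 42×42 mm in cross-section. The legs rest on z = 0, each flush with a corner of the seat.

B is a box-shaped house frame (walls only): outside footprint 2720×4070 mm, wall height 2460 mm, wall thickness 196 mm. The two y-facing walls run the full x-width; the two x-facing walls fit between the inner faces of the y-facing walls.

C is an open storage box with external size 146×155×220 mm and wall thickness 10 mm (the base is also 10 mm thick). The base covers the whole footprint; the four walls stand on the base, with the y-facing walls full-width and the x-facing walls fitting between their inner faces.

The house frame is on the floor beside the stool on its −y side. The open box is on top of the stool.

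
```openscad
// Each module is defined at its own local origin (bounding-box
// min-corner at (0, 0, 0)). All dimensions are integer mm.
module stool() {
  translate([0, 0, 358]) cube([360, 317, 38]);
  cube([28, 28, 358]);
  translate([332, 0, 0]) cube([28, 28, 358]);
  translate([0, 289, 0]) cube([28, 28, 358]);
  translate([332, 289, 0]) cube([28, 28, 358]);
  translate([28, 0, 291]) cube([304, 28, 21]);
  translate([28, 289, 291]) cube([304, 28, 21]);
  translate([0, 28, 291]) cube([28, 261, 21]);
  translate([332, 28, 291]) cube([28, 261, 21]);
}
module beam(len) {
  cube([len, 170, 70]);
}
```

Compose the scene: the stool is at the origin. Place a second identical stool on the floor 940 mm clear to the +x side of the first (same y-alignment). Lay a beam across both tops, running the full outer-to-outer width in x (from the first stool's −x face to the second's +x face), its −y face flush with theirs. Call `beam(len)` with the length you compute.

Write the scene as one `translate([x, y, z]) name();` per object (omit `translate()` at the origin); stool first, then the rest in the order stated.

stool();
translate([1300, 0, 0]) stool();
translate([0, 0, 396]) beam(1660);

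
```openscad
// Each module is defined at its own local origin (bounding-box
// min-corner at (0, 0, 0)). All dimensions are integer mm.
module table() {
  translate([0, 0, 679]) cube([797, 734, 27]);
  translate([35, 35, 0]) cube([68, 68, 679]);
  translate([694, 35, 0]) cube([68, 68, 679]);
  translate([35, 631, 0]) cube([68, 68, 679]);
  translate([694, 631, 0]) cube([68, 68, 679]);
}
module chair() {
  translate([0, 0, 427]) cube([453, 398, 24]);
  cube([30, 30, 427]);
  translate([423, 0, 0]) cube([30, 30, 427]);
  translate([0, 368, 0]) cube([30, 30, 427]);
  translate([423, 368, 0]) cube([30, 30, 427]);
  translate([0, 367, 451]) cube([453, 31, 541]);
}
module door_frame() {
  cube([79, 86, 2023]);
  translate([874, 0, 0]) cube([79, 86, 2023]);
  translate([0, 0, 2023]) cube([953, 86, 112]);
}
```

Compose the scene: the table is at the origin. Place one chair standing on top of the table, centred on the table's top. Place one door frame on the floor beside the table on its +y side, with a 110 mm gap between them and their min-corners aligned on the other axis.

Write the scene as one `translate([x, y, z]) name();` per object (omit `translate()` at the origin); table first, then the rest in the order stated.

table();
translate([172, 168, 706]) chair();
translate([0, 844, 0]) door_frame();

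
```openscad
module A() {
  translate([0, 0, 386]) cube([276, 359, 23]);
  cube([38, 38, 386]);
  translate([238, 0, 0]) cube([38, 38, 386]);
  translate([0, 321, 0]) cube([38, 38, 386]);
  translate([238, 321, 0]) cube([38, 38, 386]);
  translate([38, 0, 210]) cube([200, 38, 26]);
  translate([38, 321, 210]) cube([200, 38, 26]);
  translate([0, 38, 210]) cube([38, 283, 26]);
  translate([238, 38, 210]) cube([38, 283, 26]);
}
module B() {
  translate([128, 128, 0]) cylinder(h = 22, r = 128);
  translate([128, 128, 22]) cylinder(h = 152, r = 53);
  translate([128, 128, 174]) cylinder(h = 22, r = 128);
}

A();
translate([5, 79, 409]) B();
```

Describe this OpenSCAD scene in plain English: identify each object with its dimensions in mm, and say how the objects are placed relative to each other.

A is a simple wooden stool: a rectangular seat 276 mm (x) by 359 mm (y), 23 mm thick, top face at z = 409 mm, on four square legs, each 38×38 mm in cross-section. The legs rest on z = 0, each flush with a corner of the seat. Four stretchers, 38 mm wide and 26 mm tall, connect adjacent legs with their undersides at z = 210 mm, each running between the inner faces of the legs it joins and aligned with the legs' outer faces on the other axis.

B is a spool: two coaxial disc flanges of radius 128 mm and thickness 22 mm, joined by a core cylinder of radius 53 mm and height 152 mm. The lower flange rests on z = 0 and the three cylinders share a vertical axis.

The spool is on top of the stool.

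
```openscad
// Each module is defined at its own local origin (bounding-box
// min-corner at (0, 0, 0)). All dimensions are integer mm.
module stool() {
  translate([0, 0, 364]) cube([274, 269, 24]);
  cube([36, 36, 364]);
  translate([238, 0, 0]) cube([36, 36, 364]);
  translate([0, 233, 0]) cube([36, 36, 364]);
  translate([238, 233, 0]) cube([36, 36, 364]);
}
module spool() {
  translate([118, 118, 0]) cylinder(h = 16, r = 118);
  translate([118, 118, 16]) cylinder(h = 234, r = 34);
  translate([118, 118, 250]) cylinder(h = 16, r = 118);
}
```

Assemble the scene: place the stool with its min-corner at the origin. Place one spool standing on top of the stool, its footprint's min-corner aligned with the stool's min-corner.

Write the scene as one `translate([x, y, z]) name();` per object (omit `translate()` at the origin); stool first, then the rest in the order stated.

stool();
translate([0, 0, 388]) spool();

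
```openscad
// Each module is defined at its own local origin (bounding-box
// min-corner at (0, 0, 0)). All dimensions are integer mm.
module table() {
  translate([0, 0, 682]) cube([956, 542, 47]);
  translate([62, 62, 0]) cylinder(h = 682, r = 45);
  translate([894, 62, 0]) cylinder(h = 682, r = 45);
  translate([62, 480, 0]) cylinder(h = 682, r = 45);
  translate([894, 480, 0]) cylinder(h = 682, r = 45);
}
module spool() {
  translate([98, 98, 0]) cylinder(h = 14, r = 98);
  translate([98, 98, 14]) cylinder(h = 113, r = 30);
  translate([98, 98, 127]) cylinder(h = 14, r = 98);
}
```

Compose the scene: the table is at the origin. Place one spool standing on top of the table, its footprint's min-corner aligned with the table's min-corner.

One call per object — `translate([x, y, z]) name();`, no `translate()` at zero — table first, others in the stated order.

table();
translate([0, 0, 729]) spool();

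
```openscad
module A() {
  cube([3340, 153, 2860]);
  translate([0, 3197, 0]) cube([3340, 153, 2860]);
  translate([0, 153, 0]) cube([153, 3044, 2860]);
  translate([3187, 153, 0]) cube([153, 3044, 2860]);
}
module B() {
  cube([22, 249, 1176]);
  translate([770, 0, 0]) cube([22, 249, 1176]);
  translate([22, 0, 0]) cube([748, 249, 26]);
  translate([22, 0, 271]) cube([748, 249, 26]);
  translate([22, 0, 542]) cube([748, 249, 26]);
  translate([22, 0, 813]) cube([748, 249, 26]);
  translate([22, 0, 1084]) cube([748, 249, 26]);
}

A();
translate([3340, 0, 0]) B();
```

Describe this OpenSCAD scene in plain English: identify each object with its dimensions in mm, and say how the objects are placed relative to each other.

A is a box-shaped house frame (walls only): outside footprint 3340×3350 mm, wall height 2860 mm, wall thickness 153 mm. The two y-facing walls run the full x-width; the two x-facing walls fit between the inner faces of the y-facing walls.

B is an open bookshelf. Two side panels, each 22 mm thick, 249 mm deep and 1176 mm tall, stand 792 mm apart (outside-to-outside). Between them sit 5 shelves, each 26 mm thick and 249 mm deep, spanning the full gap between the sides. The bottom shelf rests on the floor (its underside at z = 0) and the clear gap between one shelf's top and the next shelf's underside is 245 mm.

The bookshelf is against the house frame's +x side, with their −y faces flush.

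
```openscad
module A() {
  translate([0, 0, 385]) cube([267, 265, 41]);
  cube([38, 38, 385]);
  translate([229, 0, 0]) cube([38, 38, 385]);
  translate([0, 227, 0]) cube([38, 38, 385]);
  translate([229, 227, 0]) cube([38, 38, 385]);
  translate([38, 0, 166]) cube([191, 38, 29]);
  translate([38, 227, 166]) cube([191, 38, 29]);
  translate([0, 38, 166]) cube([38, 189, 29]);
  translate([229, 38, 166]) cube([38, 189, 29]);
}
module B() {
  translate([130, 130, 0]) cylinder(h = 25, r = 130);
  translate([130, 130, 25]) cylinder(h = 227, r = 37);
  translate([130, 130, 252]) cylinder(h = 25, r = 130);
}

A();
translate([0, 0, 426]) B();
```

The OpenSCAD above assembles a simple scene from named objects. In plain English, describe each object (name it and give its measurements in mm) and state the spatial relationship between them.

A is a simple wooden stool: a rectangular seat 267 mm (x) by 265 mm (y), 41 mm thick, top face at z = 426 mm, on four square legs, each 38×38 mm in cross-section. The legs rest on z = 0, each flush with a corner of the seat. Four stretchers, 38 mm wide and 29 mm tall, connect adjacent legs with their undersides at z = 166 mm, each running between the inner faces of the legs it joins and aligned with the legs' outer faces on the other axis.

B is a spool: two coaxial disc flanges of radius 130 mm and thickness 25 mm, joined by a core cylinder of radius 37 mm and height 227 mm. The lower flange rests on z = 0 and the three cylinders share a vertical axis.

The spool is on top of the stool.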